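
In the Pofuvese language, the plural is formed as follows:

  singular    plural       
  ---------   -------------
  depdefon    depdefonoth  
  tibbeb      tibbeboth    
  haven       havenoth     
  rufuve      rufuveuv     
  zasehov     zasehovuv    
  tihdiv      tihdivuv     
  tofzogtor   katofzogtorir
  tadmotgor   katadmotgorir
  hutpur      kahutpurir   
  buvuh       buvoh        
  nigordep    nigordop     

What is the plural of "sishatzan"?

sishatzanoth

tibbeb and rufuve both have last vowel 'e' yet inflect differently (tibbeboth, rufuveuv), so the last vowel is not what conditions the rule; the final letter is.
"sishatzan" ends in -n. The stems ending in -n (depdefon → depdefonoth, haven → havenoth) add -oth.
So sishatzan → sishatzanoth.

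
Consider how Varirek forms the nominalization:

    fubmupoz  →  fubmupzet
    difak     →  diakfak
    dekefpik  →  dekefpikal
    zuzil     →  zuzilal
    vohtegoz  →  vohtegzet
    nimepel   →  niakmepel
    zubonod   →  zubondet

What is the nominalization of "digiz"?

nimepel and zuzil both end in -l yet inflect differently (niakmepel, zuzilal), so the final letter is not what conditions the rule; the last vowel is.
"digiz" has last vowel 'i'. The stems whose last vowel is 'i' (zuzil → zuzilal, dekefpik → dekefpikal) add -al.
The other patterns: stems whose last vowel is 'o' delete the last vowel and add -et; stems whose last vowel is 'a' or 'e' insert -ak- after the first vowel.
So digiz → digizal.

digizal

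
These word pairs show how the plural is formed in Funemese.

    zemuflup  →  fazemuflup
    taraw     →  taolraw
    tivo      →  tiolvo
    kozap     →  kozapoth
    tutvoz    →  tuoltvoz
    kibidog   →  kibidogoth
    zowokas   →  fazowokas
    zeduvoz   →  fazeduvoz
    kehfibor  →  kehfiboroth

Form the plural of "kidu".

zeduvoz and tutvoz both end in -z yet inflect differently (fazeduvoz, tuoltvoz), so the final letter is not what conditions the rule; the first letter is.
"kidu" begins with k-. The stems beginning with k- (kehfibor → kehfiboroth, kozap → kozapoth, kibidog → kibidogoth) add -oth.
So kidu → kiduoth.

kiduoth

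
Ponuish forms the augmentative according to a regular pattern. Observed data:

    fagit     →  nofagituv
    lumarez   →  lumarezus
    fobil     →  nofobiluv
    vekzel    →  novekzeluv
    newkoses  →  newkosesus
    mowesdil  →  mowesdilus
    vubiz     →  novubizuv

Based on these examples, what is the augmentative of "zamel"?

mowesdil and vekzel both end in -l yet inflect differently (mowesdilus, novekzeluv), so the final letter is not what conditions the rule; the number of vowels is.
"zamel" has 2 vowels. The stems with 2 vowels (vekzel → novekzeluv, vubiz → novubizuv, fagit → nofagituv) add no- … -uv around the stem.
So zamel → nozameluv.

nozameluv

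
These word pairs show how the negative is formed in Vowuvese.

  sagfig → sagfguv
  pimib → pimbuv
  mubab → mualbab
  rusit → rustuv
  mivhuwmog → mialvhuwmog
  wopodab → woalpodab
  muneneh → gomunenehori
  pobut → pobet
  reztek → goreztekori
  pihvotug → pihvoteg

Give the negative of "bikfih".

bikfhuv

mivhuwmog and pihvotug both end in -g yet inflect differently (mialvhuwmog, pihvoteg), so the final letter is not what conditions the rule; the last vowel is.
"bikfih" has last vowel 'i'. The stems whose last vowel is 'i' (pimib → pimbuv, rusit → rustuv, sagfig → sagfguv) delete the last vowel and add -uv.
The other patterns: stems whose last vowel is 'a' or 'o' insert -al- after the first vowel; stems whose last vowel is 'u' change the last vowel to 'e'; stems whose last vowel is 'e' add go- … -ori around the stem.
So bikfih → bikfhuv.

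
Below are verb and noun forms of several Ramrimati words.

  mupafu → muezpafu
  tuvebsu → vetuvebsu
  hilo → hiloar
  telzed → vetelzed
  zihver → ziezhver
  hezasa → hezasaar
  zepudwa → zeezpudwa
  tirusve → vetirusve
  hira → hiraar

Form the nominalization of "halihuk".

halihukar

"halihuk" begins with h-. The stems beginning with h- (hezasa → hezasaar, hilo → hiloar, hira → hiraar) add -ar.
The other patterns: stems beginning with m- or z- insert -ez- after the first vowel; stems beginning with t- add the prefix ve-.
So halihuk → halihukar.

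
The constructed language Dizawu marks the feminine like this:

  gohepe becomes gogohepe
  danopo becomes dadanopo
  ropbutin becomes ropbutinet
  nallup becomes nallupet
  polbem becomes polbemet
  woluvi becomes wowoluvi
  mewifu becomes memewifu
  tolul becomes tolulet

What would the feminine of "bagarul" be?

polbem and gohepe both have last vowel 'e' yet inflect differently (polbemet, gogohepe), so the last vowel is not what conditions the rule; whether the stem ends in a vowel or a consonant is.
"bagarul" ends in a consonant. The stems ending in a consonant (tolul → tolulet, nallup → nallupet, ropbutin → ropbutinet) add -et.
The other pattern: stems ending in a vowel repeat the first consonant+vowel as a prefix.
So bagarul → bagarulet.

bagarulet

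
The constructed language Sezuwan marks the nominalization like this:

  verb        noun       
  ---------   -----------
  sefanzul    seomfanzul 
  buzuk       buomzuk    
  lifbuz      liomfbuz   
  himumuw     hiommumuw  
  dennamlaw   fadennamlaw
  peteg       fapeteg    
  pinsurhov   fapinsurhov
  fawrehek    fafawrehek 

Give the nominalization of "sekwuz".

seomkwuz

himumuw and dennamlaw both end in -w yet inflect differently (hiommumuw, fadennamlaw), so the final letter is not what conditions the rule; the last vowel is.
"sekwuz" has last vowel 'u'. The stems whose last vowel is 'u' (sefanzul → seomfanzul, buzuk → buomzuk, lifbuz → liomfbuz) insert -om- after the first vowel.
So sekwuz → seomkwuz.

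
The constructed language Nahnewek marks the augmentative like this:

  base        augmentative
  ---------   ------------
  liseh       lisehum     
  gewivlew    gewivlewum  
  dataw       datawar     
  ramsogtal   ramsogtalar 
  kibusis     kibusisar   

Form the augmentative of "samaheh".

samahehum

"samaheh" has last vowel 'e'. The stems whose last vowel is 'e' (gewivlew → gewivlewum, liseh → lisehum) add -um.
So samaheh → samahehum.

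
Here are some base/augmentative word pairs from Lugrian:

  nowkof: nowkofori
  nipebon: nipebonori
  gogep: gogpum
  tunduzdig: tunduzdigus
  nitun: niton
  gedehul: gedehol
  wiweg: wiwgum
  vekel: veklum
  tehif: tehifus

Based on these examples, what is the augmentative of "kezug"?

kezog

tunduzdig and wiweg both end in -g yet inflect differently (tunduzdigus, wiwgum), so the final letter is not what conditions the rule; the last vowel is.
"kezug" has last vowel 'u'. The stems whose last vowel is 'u' (nitun → niton, gedehul → gedehol) change the last vowel to 'o'.
The other patterns: stems whose last vowel is 'i' add -us; stems whose last vowel is 'e' delete the last vowel and add -um; stems whose last vowel is 'o' add -ori.
So kezug → kezog.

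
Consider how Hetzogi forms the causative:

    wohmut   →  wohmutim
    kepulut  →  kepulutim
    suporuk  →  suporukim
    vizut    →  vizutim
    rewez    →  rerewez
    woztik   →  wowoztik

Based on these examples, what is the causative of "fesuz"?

fesuzim

suporuk and woztik both end in -k yet inflect differently (suporukim, wowoztik), so the final letter is not what conditions the rule; the last vowel is.
"fesuz" has last vowel 'u'. The stems whose last vowel is 'u' (wohmut → wohmutim, kepulut → kepulutim, suporuk → suporukim) add -im.
So fesuz → fesuzim.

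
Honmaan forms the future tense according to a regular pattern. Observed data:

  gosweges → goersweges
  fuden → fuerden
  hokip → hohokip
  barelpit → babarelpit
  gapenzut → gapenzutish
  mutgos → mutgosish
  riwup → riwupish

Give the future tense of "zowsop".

barelpit and gapenzut both end in -t yet inflect differently (babarelpit, gapenzutish), so the final letter is not what conditions the rule; the last vowel is.
"zowsop" has last vowel 'o'. The one such stem in the data (mutgos → mutgosish) adds -ish, so the same rule applies.
So zowsop → zowsopish.

zowsopish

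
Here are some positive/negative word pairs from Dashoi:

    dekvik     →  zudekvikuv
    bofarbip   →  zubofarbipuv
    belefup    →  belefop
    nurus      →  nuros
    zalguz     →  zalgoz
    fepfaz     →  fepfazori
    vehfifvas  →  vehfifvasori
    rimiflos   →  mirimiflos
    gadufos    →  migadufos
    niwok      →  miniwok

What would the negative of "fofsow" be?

mifofsow

"fofsow" has last vowel 'o'. The stems whose last vowel is 'o' (rimiflos → mirimiflos, gadufos → migadufos, niwok → miniwok) add the prefix mi-.
The other patterns: stems whose last vowel is 'i' add zu- … -uv around the stem; stems whose last vowel is 'u' change the last vowel to 'o'; stems whose last vowel is 'a' add -ori.
So fofsow → mifofsow.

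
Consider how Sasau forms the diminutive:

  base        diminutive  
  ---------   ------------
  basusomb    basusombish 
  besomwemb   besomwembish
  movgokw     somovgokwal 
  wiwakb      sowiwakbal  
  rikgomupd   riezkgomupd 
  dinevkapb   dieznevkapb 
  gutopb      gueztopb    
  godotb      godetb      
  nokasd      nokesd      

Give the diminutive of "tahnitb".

basusomb and wiwakb both end in -b yet inflect differently (basusombish, sowiwakbal), so the final letter is not what conditions the rule; the second-to-last letter is.
"tahnitb" has second-to-last letter 't'. The one such stem in the data (godotb → godetb) changes the last vowel to 'e' (as does nokasd), so the same rule applies.
So tahnitb → tahnetb.

tahnetb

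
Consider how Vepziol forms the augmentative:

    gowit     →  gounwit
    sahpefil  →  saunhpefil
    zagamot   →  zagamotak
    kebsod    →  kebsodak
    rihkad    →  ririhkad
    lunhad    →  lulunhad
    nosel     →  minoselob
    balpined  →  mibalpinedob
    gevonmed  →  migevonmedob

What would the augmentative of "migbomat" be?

gowit and zagamot both end in -t yet inflect differently (gounwit, zagamotak), so the final letter is not what conditions the rule; the last vowel is.
"migbomat" has last vowel 'a'. The stems whose last vowel is 'a' (rihkad → ririhkad, lunhad → lulunhad) repeat the first consonant+vowel as a prefix.
So migbomat → mimigbomat.

mimigbomat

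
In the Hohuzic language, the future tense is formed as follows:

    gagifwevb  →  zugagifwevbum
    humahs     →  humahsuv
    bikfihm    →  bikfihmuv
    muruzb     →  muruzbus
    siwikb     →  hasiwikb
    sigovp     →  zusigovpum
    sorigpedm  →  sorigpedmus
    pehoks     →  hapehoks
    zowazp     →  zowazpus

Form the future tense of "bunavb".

zubunavbum

humahs and pehoks both end in -s yet inflect differently (humahsuv, hapehoks), so the final letter is not what conditions the rule; the second-to-last letter is.
"bunavb" has second-to-last letter 'v'. The stems whose second-to-last letter is 'v' (sigovp → zusigovpum, gagifwevb → zugagifwevbum) add zu- … -um around the stem.
The other patterns: stems whose second-to-last letter is 'h' add -uv; stems whose second-to-last letter is 'k' add the prefix ha-; stems whose second-to-last letter is 'd' or 'z' add -us.
So bunavb → zubunavbum.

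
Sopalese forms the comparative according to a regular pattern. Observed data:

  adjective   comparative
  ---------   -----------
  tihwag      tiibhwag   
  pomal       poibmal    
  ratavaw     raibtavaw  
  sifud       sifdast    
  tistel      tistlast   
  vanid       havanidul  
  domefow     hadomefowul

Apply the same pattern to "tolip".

hatolipul

pomal and tistel both end in -l yet inflect differently (poibmal, tistlast), so the final letter is not what conditions the rule; the last vowel is.
"tolip" has last vowel 'i'. The one such stem in the data (vanid → havanidul) adds ha- … -ul around the stem, so the same rule applies.
So tolip → hatolipul.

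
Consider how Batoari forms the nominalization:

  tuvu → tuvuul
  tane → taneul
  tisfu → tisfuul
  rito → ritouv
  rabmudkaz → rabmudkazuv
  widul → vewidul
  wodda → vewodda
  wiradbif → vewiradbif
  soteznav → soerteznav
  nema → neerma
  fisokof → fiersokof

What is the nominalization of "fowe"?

foerwe

wodda and nema both end in -a yet inflect differently (vewodda, neerma), so the final letter is not what conditions the rule; the first letter is.
"fowe" begins with f-. The one such stem in the data (fisokof → fiersokof) inserts -er- after the first vowel (as do soteznav, nema), so the same rule applies.
The other patterns: stems beginning with t- add -ul; stems beginning with r- add -uv; stems beginning with w- add the prefix ve-.
So fowe → foerwe.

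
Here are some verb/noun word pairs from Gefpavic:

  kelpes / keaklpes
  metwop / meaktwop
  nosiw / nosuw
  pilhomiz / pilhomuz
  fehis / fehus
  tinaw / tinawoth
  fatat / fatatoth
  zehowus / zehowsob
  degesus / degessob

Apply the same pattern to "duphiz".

kelpes and fehis both end in -s yet inflect differently (keaklpes, fehus), so the final letter is not what conditions the rule; the last vowel is.
"duphiz" has last vowel 'i'. The stems whose last vowel is 'i' (nosiw → nosuw, pilhomiz → pilhomuz, fehis → fehus) change the last vowel to 'u'.
So duphiz → duphuz.

duphuz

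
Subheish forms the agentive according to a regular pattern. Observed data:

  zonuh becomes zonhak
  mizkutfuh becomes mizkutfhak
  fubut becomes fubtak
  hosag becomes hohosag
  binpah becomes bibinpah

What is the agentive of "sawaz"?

"sawaz" has last vowel 'a'. The stems whose last vowel is 'a' (hosag → hohosag, binpah → bibinpah) repeat the first consonant+vowel as a prefix.
So sawaz → sasawaz.

sasawaz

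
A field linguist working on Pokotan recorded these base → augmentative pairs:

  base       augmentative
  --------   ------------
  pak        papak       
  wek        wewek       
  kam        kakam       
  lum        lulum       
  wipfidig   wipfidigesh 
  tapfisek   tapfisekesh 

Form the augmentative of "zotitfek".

zotitfekesh

pak and tapfisek both end in -k yet inflect differently (papak, tapfisekesh), so the final letter is not what conditions the rule; the number of vowels is.
"zotitfek" has 3 vowels. The stems with 3 vowels (wipfidig → wipfidigesh, tapfisek → tapfisekesh) add -esh.
The other pattern: stems with 1 vowel repeat the first consonant+vowel as a prefix.
So zotitfek → zotitfekesh.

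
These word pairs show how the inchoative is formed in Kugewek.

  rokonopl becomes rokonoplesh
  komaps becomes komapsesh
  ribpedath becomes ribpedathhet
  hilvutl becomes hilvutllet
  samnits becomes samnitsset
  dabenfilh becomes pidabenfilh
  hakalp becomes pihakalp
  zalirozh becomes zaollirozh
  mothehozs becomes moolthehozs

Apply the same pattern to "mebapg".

rokonopl and hilvutl both end in -l yet inflect differently (rokonoplesh, hilvutllet), so the final letter is not what conditions the rule; the second-to-last letter is.
"mebapg" has second-to-last letter 'p'. The stems whose second-to-last letter is 'p' (rokonopl → rokonoplesh, komaps → komapsesh) add -esh.
So mebapg → mebapgesh.

mebapgesh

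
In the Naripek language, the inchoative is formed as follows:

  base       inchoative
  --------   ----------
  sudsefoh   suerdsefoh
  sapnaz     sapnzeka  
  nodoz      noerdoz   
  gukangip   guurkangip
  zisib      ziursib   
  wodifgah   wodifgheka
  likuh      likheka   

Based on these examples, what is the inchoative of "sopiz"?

"sopiz" has last vowel 'i'. The stems whose last vowel is 'i' (gukangip → guurkangip, zisib → ziursib) insert -ur- after the first vowel.
So sopiz → sourpiz.

sourpiz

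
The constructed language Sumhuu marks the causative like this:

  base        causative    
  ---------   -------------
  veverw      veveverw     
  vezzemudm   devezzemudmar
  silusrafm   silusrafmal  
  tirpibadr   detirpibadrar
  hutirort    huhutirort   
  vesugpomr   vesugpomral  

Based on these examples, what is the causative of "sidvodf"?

desidvodfar

tirpibadr and vesugpomr both end in -r yet inflect differently (detirpibadrar, vesugpomral), so the final letter is not what conditions the rule; the second-to-last letter is.
"sidvodf" has second-to-last letter 'd'. The stems whose second-to-last letter is 'd' (vezzemudm → devezzemudmar, tirpibadr → detirpibadrar) add de- … -ar around the stem.
The other patterns: stems whose second-to-last letter is 'r' repeat the first consonant+vowel as a prefix; stems whose second-to-last letter is 'f' or 'm' add -al.
So sidvodf → desidvodfar.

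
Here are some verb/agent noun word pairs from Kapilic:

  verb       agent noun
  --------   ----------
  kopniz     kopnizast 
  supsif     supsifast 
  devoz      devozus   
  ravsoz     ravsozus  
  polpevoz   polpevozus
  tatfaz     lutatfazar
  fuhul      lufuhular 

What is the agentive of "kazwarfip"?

kopniz and devoz both end in -z yet inflect differently (kopnizast, devozus), so the final letter is not what conditions the rule; the last vowel is.
"kazwarfip" has last vowel 'i'. The stems whose last vowel is 'i' (kopniz → kopnizast, supsif → supsifast) add -ast.
So kazwarfip → kazwarfipast.

kazwarfipast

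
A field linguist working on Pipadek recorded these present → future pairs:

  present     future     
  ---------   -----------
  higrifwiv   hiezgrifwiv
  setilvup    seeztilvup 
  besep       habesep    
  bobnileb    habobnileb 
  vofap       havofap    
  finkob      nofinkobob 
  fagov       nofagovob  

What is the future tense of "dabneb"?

setilvup and besep both end in -p yet inflect differently (seeztilvup, habesep), so the final letter is not what conditions the rule; the last vowel is.
"dabneb" has last vowel 'e'. The stems whose last vowel is 'e' (besep → habesep, bobnileb → habobnileb) add the prefix ha-.
The other patterns: stems whose last vowel is 'i' or 'u' insert -ez- after the first vowel; stems whose last vowel is 'o' add no- … -ob around the stem.
So dabneb → hadabneb.

hadabneb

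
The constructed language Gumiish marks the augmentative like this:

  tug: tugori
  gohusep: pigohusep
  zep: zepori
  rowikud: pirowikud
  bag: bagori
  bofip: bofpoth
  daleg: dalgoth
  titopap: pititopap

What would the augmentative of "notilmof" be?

pinotilmof

zep and bofip both end in -p yet inflect differently (zepori, bofpoth), so the final letter is not what conditions the rule; the number of vowels is.
"notilmof" has 3 vowels. The stems with 3 vowels (rowikud → pirowikud, titopap → pititopap, gohusep → pigohusep) add the prefix pi-.
The other patterns: stems with 1 vowel add -ori; stems with 2 vowels delete the last vowel and add -oth.
So notilmof → pinotilmof.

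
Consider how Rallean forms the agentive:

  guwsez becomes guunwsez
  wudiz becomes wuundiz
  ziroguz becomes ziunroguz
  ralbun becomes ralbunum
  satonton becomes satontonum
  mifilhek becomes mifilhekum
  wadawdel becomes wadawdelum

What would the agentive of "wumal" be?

wumalum

ziroguz and ralbun both have last vowel 'u' yet inflect differently (ziunroguz, ralbunum), so the last vowel is not what conditions the rule; the final letter is.
"wumal" ends in -l. The one such stem in the data (wadawdel → wadawdelum) adds -um, so the same rule applies.
So wumal → wumalum.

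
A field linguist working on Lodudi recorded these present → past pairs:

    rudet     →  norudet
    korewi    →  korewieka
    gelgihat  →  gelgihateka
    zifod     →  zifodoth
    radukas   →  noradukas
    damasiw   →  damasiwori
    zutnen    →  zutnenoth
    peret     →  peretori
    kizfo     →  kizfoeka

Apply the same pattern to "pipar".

piparori

rudet and gelgihat both end in -t yet inflect differently (norudet, gelgihateka), so the final letter is not what conditions the rule; the first letter is.
"pipar" begins with p-. The one such stem in the data (peret → peretori) adds -ori, so the same rule applies.
The other patterns: stems beginning with r- add the prefix no-; stems beginning with g- or k- add -eka; stems beginning with z- add -oth.
So pipar → piparori.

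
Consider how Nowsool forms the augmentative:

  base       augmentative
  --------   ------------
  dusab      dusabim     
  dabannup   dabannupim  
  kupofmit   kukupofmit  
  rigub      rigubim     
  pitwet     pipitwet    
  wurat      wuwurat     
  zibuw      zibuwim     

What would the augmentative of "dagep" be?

dagepim

wurat and dusab both have last vowel 'a' yet inflect differently (wuwurat, dusabim), so the last vowel is not what conditions the rule; the final letter is.
"dagep" ends in -p. The one such stem in the data (dabannup → dabannupim) adds -im, so the same rule applies.
So dagep → dagepim.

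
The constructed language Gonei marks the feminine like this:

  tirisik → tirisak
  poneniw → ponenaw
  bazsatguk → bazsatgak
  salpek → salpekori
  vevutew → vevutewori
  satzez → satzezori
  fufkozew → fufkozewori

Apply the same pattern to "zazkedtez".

zazkedtezori

"zazkedtez" has last vowel 'e'. The stems whose last vowel is 'e' (salpek → salpekori, satzez → satzezori, fufkozew → fufkozewori) add -ori.
The other pattern: stems whose last vowel is 'i' or 'u' change the last vowel to 'a'.
So zazkedtez → zazkedtezori.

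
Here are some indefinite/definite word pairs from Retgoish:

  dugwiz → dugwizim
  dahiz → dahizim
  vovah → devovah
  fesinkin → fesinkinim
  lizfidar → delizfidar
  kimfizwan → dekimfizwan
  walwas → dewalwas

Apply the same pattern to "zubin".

kimfizwan and fesinkin both end in -n yet inflect differently (dekimfizwan, fesinkinim), so the final letter is not what conditions the rule; the last vowel is.
"zubin" has last vowel 'i'. The stems whose last vowel is 'i' (fesinkin → fesinkinim, dugwiz → dugwizim, dahiz → dahizim) add -im.
So zubin → zubinim.

zubinim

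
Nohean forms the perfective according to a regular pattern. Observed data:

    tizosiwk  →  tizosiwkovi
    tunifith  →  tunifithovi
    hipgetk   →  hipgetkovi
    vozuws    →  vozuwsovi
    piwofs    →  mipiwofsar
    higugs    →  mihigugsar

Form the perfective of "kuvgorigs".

mikuvgorigsar

vozuws and piwofs both end in -s yet inflect differently (vozuwsovi, mipiwofsar), so the final letter is not what conditions the rule; the second-to-last letter is.
"kuvgorigs" has second-to-last letter 'g'. The one such stem in the data (higugs → mihigugsar) adds mi- … -ar around the stem, so the same rule applies.
The other pattern: stems whose second-to-last letter is 't' or 'w' add -ovi.
So kuvgorigs → mikuvgorigsar.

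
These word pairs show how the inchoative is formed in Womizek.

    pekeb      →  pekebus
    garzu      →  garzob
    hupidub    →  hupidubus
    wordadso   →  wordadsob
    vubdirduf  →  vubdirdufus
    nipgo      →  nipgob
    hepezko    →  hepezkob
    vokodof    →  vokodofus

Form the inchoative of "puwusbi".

puwusbob

"puwusbi" ends in a vowel. The stems ending in a vowel (nipgo → nipgob, wordadso → wordadsob, hepezko → hepezkob) drop the final letter and add -ob.
So puwusbi → puwusbob.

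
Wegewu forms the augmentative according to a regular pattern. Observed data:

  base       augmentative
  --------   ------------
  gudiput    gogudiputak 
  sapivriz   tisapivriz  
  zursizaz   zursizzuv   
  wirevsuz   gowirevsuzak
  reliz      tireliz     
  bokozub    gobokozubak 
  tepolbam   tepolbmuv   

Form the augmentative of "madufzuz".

zursizaz and wirevsuz both end in -z yet inflect differently (zursizzuv, gowirevsuzak), so the final letter is not what conditions the rule; the last vowel is.
"madufzuz" has last vowel 'u'. The stems whose last vowel is 'u' (gudiput → gogudiputak, bokozub → gobokozubak, wirevsuz → gowirevsuzak) add go- … -ak around the stem.
The other patterns: stems whose last vowel is 'a' delete the last vowel and add -uv; stems whose last vowel is 'i' add the prefix ti-.
So madufzuz → gomadufzuzak.

gomadufzuzak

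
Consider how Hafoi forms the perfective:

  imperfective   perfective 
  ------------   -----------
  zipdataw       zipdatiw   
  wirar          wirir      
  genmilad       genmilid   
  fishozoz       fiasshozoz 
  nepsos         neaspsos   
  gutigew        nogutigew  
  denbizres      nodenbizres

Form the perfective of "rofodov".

"rofodov" has last vowel 'o'. The stems whose last vowel is 'o' (fishozoz → fiasshozoz, nepsos → neaspsos) insert -as- after the first vowel.
The other patterns: stems whose last vowel is 'a' change the last vowel to 'i'; stems whose last vowel is 'e' add the prefix no-.
So rofodov → roasfodov.

roasfodov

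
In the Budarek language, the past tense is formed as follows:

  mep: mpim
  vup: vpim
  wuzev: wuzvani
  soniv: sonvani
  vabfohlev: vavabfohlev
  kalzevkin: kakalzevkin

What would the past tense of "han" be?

hnim

wuzev and vabfohlev both end in -v yet inflect differently (wuzvani, vavabfohlev), so the final letter is not what conditions the rule; the number of vowels is.
"han" has 1 vowel. The stems with 1 vowel (mep → mpim, vup → vpim) delete the last vowel and add -im.
The other patterns: stems with 2 vowels delete the last vowel and add -ani; stems with 3 vowels repeat the first consonant+vowel as a prefix.
So han → hnim.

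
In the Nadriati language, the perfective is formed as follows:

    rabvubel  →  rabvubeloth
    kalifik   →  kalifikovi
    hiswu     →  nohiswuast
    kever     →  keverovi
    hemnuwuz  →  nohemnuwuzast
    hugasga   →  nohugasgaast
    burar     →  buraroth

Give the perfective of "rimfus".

rimfusoth

"rimfus" begins with r-. The one such stem in the data (rabvubel → rabvubeloth) adds -oth, so the same rule applies.
The other patterns: stems beginning with h- add no- … -ast around the stem; stems beginning with k- add -ovi.
So rimfus → rimfusoth.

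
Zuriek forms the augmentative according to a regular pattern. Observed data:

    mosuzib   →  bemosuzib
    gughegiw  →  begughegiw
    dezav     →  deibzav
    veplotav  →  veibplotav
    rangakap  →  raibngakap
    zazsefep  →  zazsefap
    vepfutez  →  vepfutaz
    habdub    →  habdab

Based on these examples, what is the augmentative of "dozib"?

rangakap and zazsefep both end in -p yet inflect differently (raibngakap, zazsefap), so the final letter is not what conditions the rule; the last vowel is.
"dozib" has last vowel 'i'. The stems whose last vowel is 'i' (mosuzib → bemosuzib, gughegiw → begughegiw) add the prefix be-.
The other patterns: stems whose last vowel is 'a' insert -ib- after the first vowel; stems whose last vowel is 'e' or 'u' change the last vowel to 'a'.
So dozib → bedozib.

bedozib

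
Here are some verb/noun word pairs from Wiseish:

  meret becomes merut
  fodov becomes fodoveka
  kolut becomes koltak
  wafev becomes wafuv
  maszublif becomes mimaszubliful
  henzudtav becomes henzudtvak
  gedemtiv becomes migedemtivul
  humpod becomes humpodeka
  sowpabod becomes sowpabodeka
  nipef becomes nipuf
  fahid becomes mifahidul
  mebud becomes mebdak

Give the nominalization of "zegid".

"zegid" has last vowel 'i'. The stems whose last vowel is 'i' (gedemtiv → migedemtivul, maszublif → mimaszubliful, fahid → mifahidul) add mi- … -ul around the stem.
The other patterns: stems whose last vowel is 'o' add -eka; stems whose last vowel is 'e' change the last vowel to 'u'; stems whose last vowel is 'a' or 'u' delete the last vowel and add -ak.
So zegid → mizegidul.

mizegidul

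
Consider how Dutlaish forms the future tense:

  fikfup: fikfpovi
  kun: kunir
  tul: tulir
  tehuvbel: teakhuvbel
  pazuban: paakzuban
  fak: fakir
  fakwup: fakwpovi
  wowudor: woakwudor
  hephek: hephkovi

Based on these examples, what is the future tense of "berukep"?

fak and hephek both end in -k yet inflect differently (fakir, hephkovi), so the final letter is not what conditions the rule; the number of vowels is.
"berukep" has 3 vowels. The stems with 3 vowels (tehuvbel → teakhuvbel, wowudor → woakwudor, pazuban → paakzuban) insert -ak- after the first vowel.
The other patterns: stems with 1 vowel add -ir; stems with 2 vowels delete the last vowel and add -ovi.
So berukep → beakrukep.

beakrukep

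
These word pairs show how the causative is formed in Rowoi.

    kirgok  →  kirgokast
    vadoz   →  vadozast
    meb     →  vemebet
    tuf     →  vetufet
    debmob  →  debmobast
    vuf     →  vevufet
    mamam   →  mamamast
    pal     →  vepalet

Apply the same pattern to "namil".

"namil" has 2 vowels. The stems with 2 vowels (kirgok → kirgokast, vadoz → vadozast, mamam → mamamast) add -ast.
So namil → namilast.

namilast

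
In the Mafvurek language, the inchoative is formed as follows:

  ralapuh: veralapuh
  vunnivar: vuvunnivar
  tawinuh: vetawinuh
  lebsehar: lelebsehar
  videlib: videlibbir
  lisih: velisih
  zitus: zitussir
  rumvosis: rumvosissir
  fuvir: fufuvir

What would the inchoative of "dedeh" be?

vededeh

"dedeh" ends in -h. The stems ending in -h (tawinuh → vetawinuh, ralapuh → veralapuh, lisih → velisih) add the prefix ve-.
The other patterns: stems ending in -b or -s double the final consonant and add -ir; stems ending in -r repeat the first consonant+vowel as a prefix.
So dedeh → vededeh.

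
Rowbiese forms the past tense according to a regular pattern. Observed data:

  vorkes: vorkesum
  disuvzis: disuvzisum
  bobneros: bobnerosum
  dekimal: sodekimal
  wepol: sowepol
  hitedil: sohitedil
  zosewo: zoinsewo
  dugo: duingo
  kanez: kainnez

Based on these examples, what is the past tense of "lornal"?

solornal

"lornal" ends in -l. The stems ending in -l (dekimal → sodekimal, wepol → sowepol, hitedil → sohitedil) add the prefix so-.
The other patterns: stems ending in -s add -um; stems ending in -o or -z insert -in- after the first vowel.
So lornal → solornal.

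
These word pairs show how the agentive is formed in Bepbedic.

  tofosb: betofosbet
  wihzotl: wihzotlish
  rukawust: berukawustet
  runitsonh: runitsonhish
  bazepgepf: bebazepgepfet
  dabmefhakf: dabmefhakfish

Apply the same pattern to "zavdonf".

zavdonfish

bazepgepf and dabmefhakf both end in -f yet inflect differently (bebazepgepfet, dabmefhakfish), so the final letter is not what conditions the rule; the second-to-last letter is.
"zavdonf" has second-to-last letter 'n'. The one such stem in the data (runitsonh → runitsonhish) adds -ish, so the same rule applies.
So zavdonf → zavdonfish.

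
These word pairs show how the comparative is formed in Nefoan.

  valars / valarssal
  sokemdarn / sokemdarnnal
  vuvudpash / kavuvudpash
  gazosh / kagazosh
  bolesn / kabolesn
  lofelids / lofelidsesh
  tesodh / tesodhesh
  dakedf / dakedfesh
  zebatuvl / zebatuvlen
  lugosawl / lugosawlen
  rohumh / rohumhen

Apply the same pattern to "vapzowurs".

vapzowurssal

sokemdarn and bolesn both end in -n yet inflect differently (sokemdarnnal, kabolesn), so the final letter is not what conditions the rule; the second-to-last letter is.
"vapzowurs" has second-to-last letter 'r'. The stems whose second-to-last letter is 'r' (valars → valarssal, sokemdarn → sokemdarnnal) double the final consonant and add -al.
So vapzowurs → vapzowurssal.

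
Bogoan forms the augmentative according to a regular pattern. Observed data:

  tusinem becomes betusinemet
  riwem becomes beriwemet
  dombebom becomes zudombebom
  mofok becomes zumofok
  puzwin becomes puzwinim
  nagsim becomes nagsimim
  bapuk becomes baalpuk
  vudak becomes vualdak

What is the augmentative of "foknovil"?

"foknovil" has last vowel 'i'. The stems whose last vowel is 'i' (puzwin → puzwinim, nagsim → nagsimim) add -im.
The other patterns: stems whose last vowel is 'e' add be- … -et around the stem; stems whose last vowel is 'o' add the prefix zu-; stems whose last vowel is 'a' or 'u' insert -al- after the first vowel.
So foknovil → foknovilim.

foknovilim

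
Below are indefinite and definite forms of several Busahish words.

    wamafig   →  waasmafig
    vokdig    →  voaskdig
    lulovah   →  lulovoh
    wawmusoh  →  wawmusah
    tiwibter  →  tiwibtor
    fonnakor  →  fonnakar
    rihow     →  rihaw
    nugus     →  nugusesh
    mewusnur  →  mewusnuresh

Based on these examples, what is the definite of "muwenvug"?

muwenvugesh

"muwenvug" has last vowel 'u'. The stems whose last vowel is 'u' (mewusnur → mewusnuresh, nugus → nugusesh) add -esh.
The other patterns: stems whose last vowel is 'a' or 'e' change the last vowel to 'o'; stems whose last vowel is 'i' insert -as- after the first vowel; stems whose last vowel is 'o' change the last vowel to 'a'.
So muwenvug → muwenvugesh.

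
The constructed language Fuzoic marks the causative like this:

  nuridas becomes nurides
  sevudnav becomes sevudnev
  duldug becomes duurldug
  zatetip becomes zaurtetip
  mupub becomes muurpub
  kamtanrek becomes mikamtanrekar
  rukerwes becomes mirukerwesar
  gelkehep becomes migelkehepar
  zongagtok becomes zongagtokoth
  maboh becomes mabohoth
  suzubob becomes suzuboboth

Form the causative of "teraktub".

nuridas and rukerwes both end in -s yet inflect differently (nurides, mirukerwesar), so the final letter is not what conditions the rule; the last vowel is.
"teraktub" has last vowel 'u'. The stems whose last vowel is 'u' (duldug → duurldug, mupub → muurpub) insert -ur- after the first vowel.
The other patterns: stems whose last vowel is 'a' change the last vowel to 'e'; stems whose last vowel is 'e' add mi- … -ar around the stem; stems whose last vowel is 'o' add -oth.
So teraktub → teurraktub.

teurraktub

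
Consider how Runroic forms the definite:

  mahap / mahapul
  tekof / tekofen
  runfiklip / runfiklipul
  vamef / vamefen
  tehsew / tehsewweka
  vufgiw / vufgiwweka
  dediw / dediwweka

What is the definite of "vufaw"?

runfiklip and vufgiw both have last vowel 'i' yet inflect differently (runfiklipul, vufgiwweka), so the last vowel is not what conditions the rule; the final letter is.
"vufaw" ends in -w. The stems ending in -w (vufgiw → vufgiwweka, tehsew → tehsewweka, dediw → dediwweka) double the final consonant and add -eka.
The other patterns: stems ending in -p add -ul; stems ending in -f add -en.
So vufaw → vufawweka.

vufawweka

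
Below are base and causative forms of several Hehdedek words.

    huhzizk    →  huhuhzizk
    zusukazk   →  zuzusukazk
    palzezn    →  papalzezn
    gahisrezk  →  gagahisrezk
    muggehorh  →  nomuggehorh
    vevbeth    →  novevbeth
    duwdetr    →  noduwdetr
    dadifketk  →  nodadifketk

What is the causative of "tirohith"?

"tirohith" has second-to-last letter 't'. The stems whose second-to-last letter is 't' (vevbeth → novevbeth, duwdetr → noduwdetr, dadifketk → nodadifketk) add the prefix no-.
The other pattern: stems whose second-to-last letter is 'z' repeat the first consonant+vowel as a prefix.
So tirohith → notirohith.

notirohith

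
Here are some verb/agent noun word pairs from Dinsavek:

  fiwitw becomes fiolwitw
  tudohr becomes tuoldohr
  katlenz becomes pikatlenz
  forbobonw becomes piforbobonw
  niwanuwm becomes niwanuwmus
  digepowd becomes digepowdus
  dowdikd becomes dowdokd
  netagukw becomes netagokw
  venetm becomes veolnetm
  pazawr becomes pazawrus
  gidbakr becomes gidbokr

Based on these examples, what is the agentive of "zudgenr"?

pizudgenr

forbobonw and netagukw both end in -w yet inflect differently (piforbobonw, netagokw), so the final letter is not what conditions the rule; the second-to-last letter is.
"zudgenr" has second-to-last letter 'n'. The stems whose second-to-last letter is 'n' (katlenz → pikatlenz, forbobonw → piforbobonw) add the prefix pi-.
The other patterns: stems whose second-to-last letter is 'w' add -us; stems whose second-to-last letter is 'k' change the last vowel to 'o'; stems whose second-to-last letter is 'h' or 't' insert -ol- after the first vowel.
So zudgenr → pizudgenr.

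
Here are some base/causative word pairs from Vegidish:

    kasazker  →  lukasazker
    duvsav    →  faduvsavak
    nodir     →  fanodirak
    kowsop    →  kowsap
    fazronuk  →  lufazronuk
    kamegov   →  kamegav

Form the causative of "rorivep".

lurorivep

duvsav and kamegov both end in -v yet inflect differently (faduvsavak, kamegav), so the final letter is not what conditions the rule; the last vowel is.
"rorivep" has last vowel 'e'. The one such stem in the data (kasazker → lukasazker) adds the prefix lu-, so the same rule applies.
The other patterns: stems whose last vowel is 'a' or 'i' add fa- … -ak around the stem; stems whose last vowel is 'o' change the last vowel to 'a'.
So rorivep → lurorivep.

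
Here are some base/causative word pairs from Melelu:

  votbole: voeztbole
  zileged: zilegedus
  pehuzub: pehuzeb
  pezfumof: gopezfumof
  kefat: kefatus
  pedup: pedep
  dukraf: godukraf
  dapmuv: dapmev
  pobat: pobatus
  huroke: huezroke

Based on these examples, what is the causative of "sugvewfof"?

"sugvewfof" ends in -f. The stems ending in -f (dukraf → godukraf, pezfumof → gopezfumof) add the prefix go-.
So sugvewfof → gosugvewfof.

gosugvewfof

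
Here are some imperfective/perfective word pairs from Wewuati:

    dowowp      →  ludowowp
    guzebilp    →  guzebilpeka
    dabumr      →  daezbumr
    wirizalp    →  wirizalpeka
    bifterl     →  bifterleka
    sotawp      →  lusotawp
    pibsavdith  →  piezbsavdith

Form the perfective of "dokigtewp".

ludokigtewp

sotawp and wirizalp both end in -p yet inflect differently (lusotawp, wirizalpeka), so the final letter is not what conditions the rule; the second-to-last letter is.
"dokigtewp" has second-to-last letter 'w'. The stems whose second-to-last letter is 'w' (sotawp → lusotawp, dowowp → ludowowp) add the prefix lu-.
The other patterns: stems whose second-to-last letter is 'l' or 'r' add -eka; stems whose second-to-last letter is 'm' or 't' insert -ez- after the first vowel.
So dokigtewp → ludokigtewp.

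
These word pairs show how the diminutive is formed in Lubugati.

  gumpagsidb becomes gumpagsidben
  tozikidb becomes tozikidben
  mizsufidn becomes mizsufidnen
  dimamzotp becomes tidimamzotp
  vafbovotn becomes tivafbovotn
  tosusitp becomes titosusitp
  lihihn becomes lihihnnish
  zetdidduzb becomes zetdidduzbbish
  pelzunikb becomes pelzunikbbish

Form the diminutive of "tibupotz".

titibupotz

mizsufidn and vafbovotn both end in -n yet inflect differently (mizsufidnen, tivafbovotn), so the final letter is not what conditions the rule; the second-to-last letter is.
"tibupotz" has second-to-last letter 't'. The stems whose second-to-last letter is 't' (dimamzotp → tidimamzotp, vafbovotn → tivafbovotn, tosusitp → titosusitp) add the prefix ti-.
So tibupotz → titibupotz.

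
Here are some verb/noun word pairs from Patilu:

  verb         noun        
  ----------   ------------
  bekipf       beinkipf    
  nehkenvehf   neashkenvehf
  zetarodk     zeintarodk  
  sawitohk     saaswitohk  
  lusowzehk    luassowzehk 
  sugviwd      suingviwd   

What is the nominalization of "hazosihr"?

nehkenvehf and bekipf both end in -f yet inflect differently (neashkenvehf, beinkipf), so the final letter is not what conditions the rule; the second-to-last letter is.
"hazosihr" has second-to-last letter 'h'. The stems whose second-to-last letter is 'h' (sawitohk → saaswitohk, nehkenvehf → neashkenvehf, lusowzehk → luassowzehk) insert -as- after the first vowel.
So hazosihr → haaszosihr.

haaszosihr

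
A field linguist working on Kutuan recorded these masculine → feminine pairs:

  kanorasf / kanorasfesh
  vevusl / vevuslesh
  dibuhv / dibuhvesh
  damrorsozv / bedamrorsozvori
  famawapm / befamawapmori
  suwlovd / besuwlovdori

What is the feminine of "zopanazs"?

bezopanazsori

dibuhv and damrorsozv both end in -v yet inflect differently (dibuhvesh, bedamrorsozvori), so the final letter is not what conditions the rule; the second-to-last letter is.
"zopanazs" has second-to-last letter 'z'. The one such stem in the data (damrorsozv → bedamrorsozvori) adds be- … -ori around the stem, so the same rule applies.
The other pattern: stems whose second-to-last letter is 'h' or 's' add -esh.
So zopanazs → bezopanazsori.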